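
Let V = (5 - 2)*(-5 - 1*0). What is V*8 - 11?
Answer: -131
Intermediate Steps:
V = -15 (V = 3*(-5 + 0) = 3*(-5) = -15)
V*8 - 11 = -15*8 - 11 = -120 - 11 = -131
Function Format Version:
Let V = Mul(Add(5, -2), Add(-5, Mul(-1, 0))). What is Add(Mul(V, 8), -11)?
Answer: -131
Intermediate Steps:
V = -15 (V = Mul(3, Add(-5, 0)) = Mul(3, -5) = -15)
Add(Mul(V, 8), -11) = Add(Mul(-15, 8), -11) = Add(-120, -11) = -131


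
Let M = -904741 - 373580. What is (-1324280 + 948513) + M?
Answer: -1654088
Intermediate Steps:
M = -1278321
(-1324280 + 948513) + M = (-1324280 + 948513) - 1278321 = -375767 - 1278321 = -1654088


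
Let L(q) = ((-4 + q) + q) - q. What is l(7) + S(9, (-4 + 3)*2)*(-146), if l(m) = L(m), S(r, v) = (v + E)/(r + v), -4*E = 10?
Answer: 678/7 ≈ 96.857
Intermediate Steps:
E = -5/2 (E = -¼*10 = -5/2 ≈ -2.5000)
S(r, v) = (-5/2 + v)/(r + v) (S(r, v) = (v - 5/2)/(r + v) = (-5/2 + v)/(r + v))
L(q) = -4 + q (L(q) = (-4 + 2*q) - q = -4 + q)
l(m) = -4 + m
l(7) + S(9, (-4 + 3)*2)*(-146) = (-4 + 7) + ((-5/2 + (-4 + 3)*2)/(9 + (-4 + 3)*2))*(-146) = 3 + ((-5/2 - 1*2)/(9 - 1*2))*(-146) = 3 + ((-5/2 - 2)/(9 - 2))*(-146) = 3 + (-9/2/7)*(-146) = 3 + ((⅐)*(-9/2))*(-146) = 3 - 9/14*(-146) = 3 + 657/7 = 678/7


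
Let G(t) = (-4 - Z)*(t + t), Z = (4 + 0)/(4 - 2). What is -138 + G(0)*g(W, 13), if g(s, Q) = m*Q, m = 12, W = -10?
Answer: -138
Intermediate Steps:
Z = 2 (Z = 4/2 = 4*(1/2) = 2)
g(s, Q) = 12*Q
G(t) = -12*t (G(t) = (-4 - 1*2)*(t + t) = (-4 - 2)*(2*t) = -12*t)
-138 + G(0)*g(W, 13) = -138 + (-12*0)*(12*13) = -138 + 0*156 = -138 + 0 = -138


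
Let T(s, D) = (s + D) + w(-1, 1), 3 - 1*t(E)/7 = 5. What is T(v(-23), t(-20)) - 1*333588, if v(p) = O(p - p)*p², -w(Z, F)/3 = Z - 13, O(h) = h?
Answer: -333560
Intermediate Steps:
t(E) = -14 (t(E) = 21 - 7*5 = 21 - 35 = -14)
w(Z, F) = 39 - 3*Z (w(Z, F) = -3*(Z - 13) = -3*(-13 + Z) = 39 - 3*Z)
v(p) = 0 (v(p) = (p - p)*p² = 0*p² = 0)
T(s, D) = 42 + D + s (T(s, D) = (s + D) + (39 - 3*(-1)) = (D + s) + (39 + 3) = (D + s) + 42 = 42 + D + s)
T(v(-23), t(-20)) - 1*333588 = (42 - 14 + 0) - 1*333588 = 28 - 333588 = -333560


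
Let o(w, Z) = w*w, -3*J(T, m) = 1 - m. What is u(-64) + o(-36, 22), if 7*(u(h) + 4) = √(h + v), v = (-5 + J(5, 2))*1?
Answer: 1292 + I*√618/21 ≈ 1292.0 + 1.1838*I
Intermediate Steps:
J(T, m) = -⅓ + m/3 (J(T, m) = -(1 - m)/3 = -⅓ + m/3)
v = -14/3 (v = (-5 + (-⅓ + (⅓)*2))*1 = (-5 + (-⅓ + ⅔))*1 = (-5 + ⅓)*1 = -14/3*1 = -14/3 ≈ -4.6667)
o(w, Z) = w²
u(h) = -4 + √(-14/3 + h)/7 (u(h) = -4 + √(h - 14/3)/7 = -4 + √(-14/3 + h)/7)
u(-64) + o(-36, 22) = (-4 + √(-42 + 9*(-64))/21) + (-36)² = (-4 + √(-42 - 576)/21) + 1296 = (-4 + √(-618)/21) + 1296 = (-4 + (I*√618)/21) + 1296 = (-4 + I*√618/21) + 1296 = 1292 + I*√618/21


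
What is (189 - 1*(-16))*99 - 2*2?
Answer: 20291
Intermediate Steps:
(189 - 1*(-16))*99 - 2*2 = (189 + 16)*99 - 4 = 205*99 - 4 = 20295 - 4 = 20291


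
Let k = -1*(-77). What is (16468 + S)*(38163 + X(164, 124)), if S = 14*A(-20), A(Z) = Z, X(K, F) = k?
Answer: 619029120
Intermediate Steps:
k = 77
X(K, F) = 77
S = -280 (S = 14*(-20) = -280)
(16468 + S)*(38163 + X(164, 124)) = (16468 - 280)*(38163 + 77) = 16188*38240 = 619029120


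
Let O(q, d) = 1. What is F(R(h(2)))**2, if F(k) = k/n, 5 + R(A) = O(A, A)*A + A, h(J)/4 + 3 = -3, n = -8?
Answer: 2809/64 ≈ 43.891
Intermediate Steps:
h(J) = -24 (h(J) = -12 + 4*(-3) = -12 - 12 = -24)
R(A) = -5 + 2*A (R(A) = -5 + (1*A + A) = -5 + (A + A) = -5 + 2*A)
F(k) = -k/8 (F(k) = k/(-8) = k*(-1/8) = -k/8)
F(R(h(2)))**2 = (-(-5 + 2*(-24))/8)**2 = (-(-5 - 48)/8)**2 = (-1/8*(-53))**2 = (53/8)**2 = 2809/64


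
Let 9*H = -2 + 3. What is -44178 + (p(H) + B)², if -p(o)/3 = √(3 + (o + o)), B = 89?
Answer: -44178 + (89 - √29)² ≈ -37187.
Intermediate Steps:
H = ⅑ (H = (-2 + 3)/9 = (⅑)*1 = ⅑ ≈ 0.11111)
p(o) = -3*√(3 + 2*o) (p(o) = -3*√(3 + (o + o)) = -3*√(3 + 2*o))
-44178 + (p(H) + B)² = -44178 + (-3*√(3 + 2*(⅑)) + 89)² = -44178 + (-3*√(3 + 2/9) + 89)² = -44178 + (-√29 + 89)² = -44178 + (89 - √29)²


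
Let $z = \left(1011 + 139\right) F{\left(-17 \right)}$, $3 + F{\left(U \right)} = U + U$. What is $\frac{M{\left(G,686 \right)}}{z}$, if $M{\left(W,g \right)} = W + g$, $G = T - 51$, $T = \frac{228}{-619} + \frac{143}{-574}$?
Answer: $- \frac{225399921}{15118270300} \approx -0.014909$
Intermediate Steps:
$T = - \frac{219389}{355306}$ ($T = 228 \left(- \frac{1}{619}\right) + 143 \left(- \frac{1}{574}\right) = - \frac{228}{619} - \frac{143}{574} = - \frac{219389}{355306} \approx -0.61747$)
$F{\left(U \right)} = -3 + 2 U$ ($F{\left(U \right)} = -3 + \left(U + U\right) = -3 + 2 U$)
$G = - \frac{18339995}{355306}$ ($G = - \frac{219389}{355306} - 51 = - \frac{18339995}{355306} \approx -51.617$)
$z = -42550$ ($z = \left(1011 + 139\right) \left(-3 + 2 \left(-17\right)\right) = 1150 \left(-3 - 34\right) = 1150 \left(-37\right) = -42550$)
$\frac{M{\left(G,686 \right)}}{z} = \frac{- \frac{18339995}{355306} + 686}{-42550} = \frac{225399921}{355306} \left(- \frac{1}{42550}\right) = - \frac{225399921}{15118270300}$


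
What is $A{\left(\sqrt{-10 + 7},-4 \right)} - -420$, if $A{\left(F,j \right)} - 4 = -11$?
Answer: $413$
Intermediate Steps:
$A{\left(F,j \right)} = -7$ ($A{\left(F,j \right)} = 4 - 11 = -7$)
$A{\left(\sqrt{-10 + 7},-4 \right)} - -420 = -7 - -420 = -7 + 420 = 413$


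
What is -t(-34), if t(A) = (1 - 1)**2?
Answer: 0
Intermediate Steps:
t(A) = 0 (t(A) = 0**2 = 0)
-t(-34) = -1*0 = 0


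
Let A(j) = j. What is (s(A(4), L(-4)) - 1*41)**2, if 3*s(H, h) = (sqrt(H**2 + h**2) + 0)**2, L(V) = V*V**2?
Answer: 15912121/9 ≈ 1.7680e+6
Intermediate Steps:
L(V) = V**3
s(H, h) = H**2/3 + h**2/3 (s(H, h) = (sqrt(H**2 + h**2) + 0)**2/3 = (sqrt(H**2 + h**2))**2/3 = (H**2 + h**2)/3 = H**2/3 + h**2/3)
(s(A(4), L(-4)) - 1*41)**2 = (((1/3)*4**2 + ((-4)**3)**2/3) - 1*41)**2 = (((1/3)*16 + (1/3)*(-64)**2) - 41)**2 = ((16/3 + (1/3)*4096) - 41)**2 = ((16/3 + 4096/3) - 41)**2 = (4112/3 - 41)**2 = (3989/3)**2 = 15912121/9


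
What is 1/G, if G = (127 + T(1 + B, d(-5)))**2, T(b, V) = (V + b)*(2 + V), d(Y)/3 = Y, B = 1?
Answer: 1/87616 ≈ 1.1413e-5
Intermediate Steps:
d(Y) = 3*Y
T(b, V) = (2 + V)*(V + b)
G = 87616 (G = (127 + ((3*(-5))**2 + 2*(3*(-5)) + 2*(1 + 1) + (3*(-5))*(1 + 1)))**2 = (127 + ((-15)**2 + 2*(-15) + 2*2 - 15*2))**2 = (127 + (225 - 30 + 4 - 30))**2 = (127 + 169)**2 = 296**2 = 87616)
1/G = 1/87616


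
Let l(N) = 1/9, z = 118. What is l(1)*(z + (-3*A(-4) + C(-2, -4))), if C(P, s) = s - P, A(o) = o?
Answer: 128/9 ≈ 14.222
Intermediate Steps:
l(N) = ⅑
l(1)*(z + (-3*A(-4) + C(-2, -4))) = (118 + (-3*(-4) + (-4 - 1*(-2))))/9 = (118 + (12 + (-4 + 2)))/9 = (118 + (12 - 2))/9 = (118 + 10)/9 = (⅑)*128 = 128/9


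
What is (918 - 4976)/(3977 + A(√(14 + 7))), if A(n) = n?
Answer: -8069333/7908254 + 2029*√21/7908254 ≈ -1.0192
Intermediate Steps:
(918 - 4976)/(3977 + A(√(14 + 7))) = (918 - 4976)/(3977 + √(14 + 7)) = -4058/(3977 + √21)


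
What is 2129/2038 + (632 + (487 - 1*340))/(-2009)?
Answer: 65599/99862 ≈ 0.65690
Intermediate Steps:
2129/2038 + (632 + (487 - 1*340))/(-2009) = 2129*(1/2038) + (632 + (487 - 340))*(-1/2009) = 2129/2038 + (632 + 147)*(-1/2009) = 2129/2038 + 779*(-1/2009) = 2129/2038 - 19/49 = 65599/99862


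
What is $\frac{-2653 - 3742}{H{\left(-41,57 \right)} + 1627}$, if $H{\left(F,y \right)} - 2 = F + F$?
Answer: $- \frac{6395}{1547} \approx -4.1338$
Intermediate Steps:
$H{\left(F,y \right)} = 2 + 2 F$ ($H{\left(F,y \right)} = 2 + \left(F + F\right) = 2 + 2 F$)
$\frac{-2653 - 3742}{H{\left(-41,57 \right)} + 1627} = \frac{-2653 - 3742}{\left(2 + 2 \left(-41\right)\right) + 1627} = - \frac{6395}{\left(2 - 82\right) + 1627} = - \frac{6395}{-80 + 1627} = - \frac{6395}{1547}$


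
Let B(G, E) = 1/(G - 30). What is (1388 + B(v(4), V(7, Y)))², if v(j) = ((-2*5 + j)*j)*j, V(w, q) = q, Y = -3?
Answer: 30585462769/15876 ≈ 1.9265e+6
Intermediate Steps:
v(j) = j²*(-10 + j) (v(j) = ((-10 + j)*j)*j = (j*(-10 + j))*j = j²*(-10 + j))
B(G, E) = 1/(-30 + G)
(1388 + B(v(4), V(7, Y)))² = (1388 + 1/(-30 + 4²*(-10 + 4)))² = (1388 + 1/(-30 + 16*(-6)))² = (1388 + 1/(-30 - 96))² = (1388 + 1/(-126))² = (1388 - 1/126)² = (174887/126)² = 30585462769/15876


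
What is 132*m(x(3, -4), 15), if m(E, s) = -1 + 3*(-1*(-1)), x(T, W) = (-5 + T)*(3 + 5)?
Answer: 264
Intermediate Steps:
x(T, W) = -40 + 8*T (x(T, W) = (-5 + T)*8 = -40 + 8*T)
m(E, s) = 2 (m(E, s) = -1 + 3*1 = -1 + 3 = 2)
132*m(x(3, -4), 15) = 132*2 = 264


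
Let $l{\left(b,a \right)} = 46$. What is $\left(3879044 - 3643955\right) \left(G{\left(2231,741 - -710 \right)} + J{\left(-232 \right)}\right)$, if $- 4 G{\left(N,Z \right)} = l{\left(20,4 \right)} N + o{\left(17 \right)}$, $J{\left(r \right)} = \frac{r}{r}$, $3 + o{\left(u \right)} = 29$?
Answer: $-6032853918$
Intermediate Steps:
$o{\left(u \right)} = 26$ ($o{\left(u \right)} = -3 + 29 = 26$)
$J{\left(r \right)} = 1$
$G{\left(N,Z \right)} = - \frac{13}{2} - \frac{23 N}{2}$ ($G{\left(N,Z \right)} = - \frac{46 N + 26}{4} = - \frac{26 + 46 N}{4} = - \frac{13}{2} - \frac{23 N}{2}$)
$\left(3879044 - 3643955\right) \left(G{\left(2231,741 - -710 \right)} + J{\left(-232 \right)}\right) = \left(3879044 - 3643955\right) \left(\left(- \frac{13}{2} - \frac{51313}{2}\right) + 1\right) = 235089 \left(\left(- \frac{13}{2} - \frac{51313}{2}\right) + 1\right) = 235089 \left(-25663 + 1\right) = 235089 \left(-25662\right) = -6032853918$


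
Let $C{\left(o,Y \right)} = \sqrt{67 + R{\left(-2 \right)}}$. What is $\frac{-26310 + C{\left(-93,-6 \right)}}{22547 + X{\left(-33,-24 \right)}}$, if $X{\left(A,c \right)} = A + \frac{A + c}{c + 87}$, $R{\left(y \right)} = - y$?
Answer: $- \frac{110502}{94555} + \frac{21 \sqrt{69}}{472775} \approx -1.1683$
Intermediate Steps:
$X{\left(A,c \right)} = A + \frac{A + c}{87 + c}$
$C{\left(o,Y \right)} = \sqrt{69}$ ($C{\left(o,Y \right)} = \sqrt{67 - -2} = \sqrt{67 + 2} = \sqrt{69}$)
$\frac{-26310 + C{\left(-93,-6 \right)}}{22547 + X{\left(-33,-24 \right)}} = \frac{-26310 + \sqrt{69}}{22547 + \frac{-24 + 88 \left(-33\right) - -792}{87 - 24}} = \frac{-26310 + \sqrt{69}}{22547 + \frac{-24 - 2904 + 792}{63}} = \frac{-26310 + \sqrt{69}}{22547 + \frac{1}{63} \left(-2136\right)} = \frac{-26310 + \sqrt{69}}{22547 - \frac{712}{21}} = \frac{-26310 + \sqrt{69}}{\frac{472775}{21}} = \left(-26310 + \sqrt{69}\right) \frac{21}{472775} = - \frac{110502}{94555} + \frac{21 \sqrt{69}}{472775}$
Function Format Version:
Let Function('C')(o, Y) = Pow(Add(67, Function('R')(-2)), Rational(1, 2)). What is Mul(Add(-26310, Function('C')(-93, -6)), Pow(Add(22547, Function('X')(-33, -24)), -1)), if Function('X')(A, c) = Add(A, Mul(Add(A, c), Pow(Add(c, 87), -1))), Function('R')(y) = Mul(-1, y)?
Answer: Add(Rational(-110502, 94555), Mul(Rational(21, 472775), Pow(69, Rational(1, 2)))) ≈ -1.1683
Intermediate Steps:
Function('X')(A, c) = Add(A, Mul(Pow(Add(87, c), -1), Add(A, c))) (Function('X')(A, c) = Add(A, Mul(Add(A, c), Pow(Add(87, c), -1))) = Add(A, Mul(Pow(Add(87, c), -1), Add(A, c))))
Function('C')(o, Y) = Pow(69, Rational(1, 2)) (Function('C')(o, Y) = Pow(Add(67, Mul(-1, -2)), Rational(1, 2)) = Pow(Add(67, 2), Rational(1, 2)) = Pow(69, Rational(1, 2)))
Mul(Add(-26310, Function('C')(-93, -6)), Pow(Add(22547, Function('X')(-33, -24)), -1)) = Mul(Add(-26310, Pow(69, Rational(1, 2))), Pow(Add(22547, Mul(Pow(Add(87, -24), -1), Add(-24, Mul(88, -33), Mul(-33, -24)))), -1)) = Mul(Add(-26310, Pow(69, Rational(1, 2))), Pow(Add(22547, Mul(Pow(63, -1), Add(-24, -2904, 792))), -1)) = Mul(Add(-26310, Pow(69, Rational(1, 2))), Pow(Add(22547, Mul(Rational(1, 63), -2136)), -1)) = Mul(Add(-26310, Pow(69, Rational(1, 2))), Pow(Add(22547, Rational(-712, 21)), -1)) = Mul(Add(-26310, Pow(69, Rational(1, 2))), Pow(Rational(472775, 21), -1)) = Mul(Add(-26310, Pow(69, Rational(1, 2))), Rational(21, 472775)) = Add(Rational(-110502, 94555), Mul(Rational(21, 472775), Pow(69, Rational(1, 2))))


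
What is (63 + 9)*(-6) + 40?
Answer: -392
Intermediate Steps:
(63 + 9)*(-6) + 40 = 72*(-6) + 40 = -432 + 40 = -392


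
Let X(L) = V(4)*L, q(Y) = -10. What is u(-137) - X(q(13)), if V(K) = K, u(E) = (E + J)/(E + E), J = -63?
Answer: 5580/137 ≈ 40.730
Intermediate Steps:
u(E) = (-63 + E)/(2*E) (u(E) = (E - 63)/(E + E) = (-63 + E)/((2*E)) = (-63 + E)*(1/(2*E)) = (-63 + E)/(2*E))
X(L) = 4*L
u(-137) - X(q(13)) = (½)*(-63 - 137)/(-137) - 4*(-10) = (½)*(-1/137)*(-200) - 1*(-40) = 100/137 + 40 = 5580/137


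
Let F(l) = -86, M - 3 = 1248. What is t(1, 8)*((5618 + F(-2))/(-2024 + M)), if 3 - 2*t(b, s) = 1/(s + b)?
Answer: -23972/2319 ≈ -10.337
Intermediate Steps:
M = 1251 (M = 3 + 1248 = 1251)
t(b, s) = 3/2 - 1/(2*(b + s)) (t(b, s) = 3/2 - 1/(2*(s + b)) = 3/2 - 1/(2*(b + s)))
t(1, 8)*((5618 + F(-2))/(-2024 + M)) = ((-1 + 3*1 + 3*8)/(2*(1 + 8)))*((5618 - 86)/(-2024 + 1251)) = ((1/2)*(-1 + 3 + 24)/9)*(5532/(-773)) = ((1/2)*(1/9)*26)*(5532*(-1/773)) = (13/9)*(-5532/773) = -23972/2319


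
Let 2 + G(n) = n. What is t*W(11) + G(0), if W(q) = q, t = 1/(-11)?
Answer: -3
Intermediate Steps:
t = -1/11 ≈ -0.090909
G(n) = -2 + n
t*W(11) + G(0) = -1/11*11 + (-2 + 0) = -1 - 2 = -3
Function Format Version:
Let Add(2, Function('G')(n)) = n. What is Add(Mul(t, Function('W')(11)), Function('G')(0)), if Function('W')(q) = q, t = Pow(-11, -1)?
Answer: -3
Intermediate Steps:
t = Rational(-1, 11) ≈ -0.090909
Function('G')(n) = Add(-2, n)
Add(Mul(t, Function('W')(11)), Function('G')(0)) = Add(Mul(Rational(-1, 11), 11), Add(-2, 0)) = Add(-1, -2) = -3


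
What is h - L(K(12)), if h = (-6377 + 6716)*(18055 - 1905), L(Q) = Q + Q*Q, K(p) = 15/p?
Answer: 87597555/16 ≈ 5.4748e+6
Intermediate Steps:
L(Q) = Q + Q²
h = 5474850 (h = 339*16150 = 5474850)
h - L(K(12)) = 5474850 - 15/12*(1 + 15/12) = 5474850 - 15*(1/12)*(1 + 15*(1/12)) = 5474850 - 5*(1 + 5/4)/4 = 5474850 - 5*9/(4*4) = 5474850 - 1*45/16 = 5474850 - 45/16 = 87597555/16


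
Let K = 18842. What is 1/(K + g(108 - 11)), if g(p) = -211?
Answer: 1/18631 ≈ 5.3674e-5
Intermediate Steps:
1/(K + g(108 - 11)) = 1/(18842 - 211) = 1/18631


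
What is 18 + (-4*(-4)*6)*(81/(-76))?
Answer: -1602/19 ≈ -84.316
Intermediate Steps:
18 + (-4*(-4)*6)*(81/(-76)) = 18 + (16*6)*(81*(-1/76)) = 18 + 96*(-81/76) = 18 - 1944/19 = -1602/19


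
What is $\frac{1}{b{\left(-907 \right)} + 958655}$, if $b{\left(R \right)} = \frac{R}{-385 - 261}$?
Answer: $\frac{646}{619292037} \approx 1.0431 \cdot 10^{-6}$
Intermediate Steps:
$b{\left(R \right)} = - \frac{R}{646}$ ($b{\left(R \right)} = \frac{R}{-646} = R \left(- \frac{1}{646}\right) = - \frac{R}{646}$)
$\frac{1}{b{\left(-907 \right)} + 958655} = \frac{1}{\left(- \frac{1}{646}\right) \left(-907\right) + 958655} = \frac{1}{\frac{907}{646} + 958655} = \frac{1}{\frac{619292037}{646}} = \frac{646}{619292037}$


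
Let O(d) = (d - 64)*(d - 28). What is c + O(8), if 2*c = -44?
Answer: 1098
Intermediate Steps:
O(d) = (-64 + d)*(-28 + d)
c = -22 (c = (1/2)*(-44) = -22)
c + O(8) = -22 + (1792 + 8**2 - 92*8) = -22 + (1792 + 64 - 736) = -22 + 1120 = 1098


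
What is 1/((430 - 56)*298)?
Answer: 1/111452 ≈ 8.9725e-6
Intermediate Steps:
1/((430 - 56)*298) = 1/(374*298) = 1/111452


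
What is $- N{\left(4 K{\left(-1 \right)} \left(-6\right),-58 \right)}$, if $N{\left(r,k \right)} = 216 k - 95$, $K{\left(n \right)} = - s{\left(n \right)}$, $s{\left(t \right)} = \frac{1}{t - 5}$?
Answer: $12623$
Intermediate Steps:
$s{\left(t \right)} = \frac{1}{-5 + t}$
$K{\left(n \right)} = - \frac{1}{-5 + n}$
$N{\left(r,k \right)} = -95 + 216 k$
$- N{\left(4 K{\left(-1 \right)} \left(-6\right),-58 \right)} = - (-95 + 216 \left(-58\right)) = - (-95 - 12528) = \left(-1\right) \left(-12623\right) = 12623$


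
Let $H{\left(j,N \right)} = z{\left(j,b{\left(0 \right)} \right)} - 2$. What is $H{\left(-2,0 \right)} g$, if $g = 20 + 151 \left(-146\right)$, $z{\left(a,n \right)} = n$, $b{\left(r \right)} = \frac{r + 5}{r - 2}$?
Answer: $99117$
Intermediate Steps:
$b{\left(r \right)} = \frac{5 + r}{-2 + r}$
$g = -22026$ ($g = 20 - 22046 = -22026$)
$H{\left(j,N \right)} = - \frac{9}{2}$ ($H{\left(j,N \right)} = \frac{5 + 0}{-2 + 0} - 2 = \frac{1}{-2} \cdot 5 - 2 = \left(- \frac{1}{2}\right) 5 - 2 = - \frac{5}{2} - 2 = - \frac{9}{2}$)
$H{\left(-2,0 \right)} g = \left(- \frac{9}{2}\right) \left(-22026\right) = 99117$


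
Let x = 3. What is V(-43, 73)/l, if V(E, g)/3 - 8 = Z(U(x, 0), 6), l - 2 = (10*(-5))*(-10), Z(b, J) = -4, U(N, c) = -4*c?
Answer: 6/251 ≈ 0.023904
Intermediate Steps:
l = 502 (l = 2 + (10*(-5))*(-10) = 2 - 50*(-10) = 2 + 500 = 502)
V(E, g) = 12 (V(E, g) = 24 + 3*(-4) = 24 - 12 = 12)
V(-43, 73)/l = 12/502 = 12*(1/502) = 6/251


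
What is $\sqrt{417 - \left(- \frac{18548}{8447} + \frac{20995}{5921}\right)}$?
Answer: $\frac{\sqrt{1039735443303771914}}{50014687} \approx 20.387$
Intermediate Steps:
$\sqrt{417 - \left(- \frac{18548}{8447} + \frac{20995}{5921}\right)} = \sqrt{417 - \frac{67522057}{50014687}} = \sqrt{\frac{20788602422}{50014687}} = \frac{\sqrt{1039735443303771914}}{50014687}$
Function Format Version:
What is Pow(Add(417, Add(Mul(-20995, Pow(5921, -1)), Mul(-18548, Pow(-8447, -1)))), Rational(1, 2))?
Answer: Mul(Rational(1, 50014687), Pow(1039735443303771914, Rational(1, 2))) ≈ 20.387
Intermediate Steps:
Pow(Add(417, Add(Mul(-20995, Pow(5921, -1)), Mul(-18548, Pow(-8447, -1)))), Rational(1, 2)) = Pow(Add(417, Add(Mul(-20995, Rational(1, 5921)), Mul(-18548, Rational(-1, 8447)))), Rational(1, 2)) = Pow(Add(417, Add(Rational(-20995, 5921), Rational(18548, 8447))), Rational(1, 2)) = Pow(Add(417, Rational(-67522057, 50014687)), Rational(1, 2)) = Pow(Rational(20788602422, 50014687), Rational(1, 2)) = Mul(Rational(1, 50014687), Pow(1039735443303771914, Rational(1, 2)))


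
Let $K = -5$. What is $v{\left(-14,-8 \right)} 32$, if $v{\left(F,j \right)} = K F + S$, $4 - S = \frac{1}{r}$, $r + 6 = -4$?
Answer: $\frac{11856}{5} \approx 2371.2$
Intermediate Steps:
$r = -10$ ($r = -6 - 4 = -10$)
$S = \frac{41}{10}$ ($S = 4 - \frac{1}{-10} = 4 - - \frac{1}{10} = 4 + \frac{1}{10} = \frac{41}{10} \approx 4.1$)
$v{\left(F,j \right)} = \frac{41}{10} - 5 F$ ($v{\left(F,j \right)} = - 5 F + \frac{41}{10} = \frac{41}{10} - 5 F$)
$v{\left(-14,-8 \right)} 32 = \left(\frac{41}{10} - -70\right) 32 = \left(\frac{41}{10} + 70\right) 32 = \frac{741}{10} \cdot 32 = \frac{11856}{5}$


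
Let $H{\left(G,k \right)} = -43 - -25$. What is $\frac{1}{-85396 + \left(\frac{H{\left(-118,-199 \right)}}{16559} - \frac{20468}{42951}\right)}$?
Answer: $- \frac{711225609}{60736161808894} \approx -1.171 \cdot 10^{-5}$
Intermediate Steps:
$H{\left(G,k \right)} = -18$ ($H{\left(G,k \right)} = -43 + 25 = -18$)
$\frac{1}{-85396 + \left(\frac{H{\left(-118,-199 \right)}}{16559} - \frac{20468}{42951}\right)} = \frac{1}{-85396 - \left(\frac{18}{16559} + \frac{20468}{42951}\right)} = \frac{1}{-85396 - \frac{339702730}{711225609}} = \frac{1}{- \frac{60736161808894}{711225609}} = - \frac{711225609}{60736161808894}$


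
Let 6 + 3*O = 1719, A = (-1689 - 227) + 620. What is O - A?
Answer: 1867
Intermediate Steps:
A = -1296 (A = -1916 + 620 = -1296)
O = 571 (O = -2 + (⅓)*1719 = -2 + 573 = 571)
O - A = 571 - 1*(-1296) = 571 + 1296 = 1867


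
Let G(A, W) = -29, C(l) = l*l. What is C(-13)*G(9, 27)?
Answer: -4901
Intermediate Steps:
C(l) = l²
C(-13)*G(9, 27) = (-13)²*(-29) = 169*(-29) = -4901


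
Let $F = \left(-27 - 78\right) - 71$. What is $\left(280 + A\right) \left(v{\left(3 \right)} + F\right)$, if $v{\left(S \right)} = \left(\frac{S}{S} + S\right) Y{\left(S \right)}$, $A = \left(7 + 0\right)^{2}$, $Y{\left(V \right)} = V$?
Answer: $-53956$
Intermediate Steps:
$A = 49$ ($A = 7^{2} = 49$)
$F = -176$ ($F = -105 - 71 = -176$)
$v{\left(S \right)} = S \left(1 + S\right)$ ($v{\left(S \right)} = \left(\frac{S}{S} + S\right) S = \left(1 + S\right) S = S \left(1 + S\right)$)
$\left(280 + A\right) \left(v{\left(3 \right)} + F\right) = \left(280 + 49\right) \left(3 \left(1 + 3\right) - 176\right) = 329 \left(3 \cdot 4 - 176\right) = 329 \left(12 - 176\right) = 329 \left(-164\right) = -53956$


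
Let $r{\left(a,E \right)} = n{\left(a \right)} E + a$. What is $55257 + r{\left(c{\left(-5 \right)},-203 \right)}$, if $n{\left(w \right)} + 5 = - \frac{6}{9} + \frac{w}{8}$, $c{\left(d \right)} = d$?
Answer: $\frac{1356701}{24} \approx 56529.0$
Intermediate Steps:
$n{\left(w \right)} = - \frac{17}{3} + \frac{w}{8}$ ($n{\left(w \right)} = -5 + \left(- \frac{6}{9} + \frac{w}{8}\right) = -5 + \left(\left(-6\right) \frac{1}{9} + w \frac{1}{8}\right) = -5 + \left(- \frac{2}{3} + \frac{w}{8}\right) = - \frac{17}{3} + \frac{w}{8}$)
$r{\left(a,E \right)} = a + E \left(- \frac{17}{3} + \frac{a}{8}\right)$ ($r{\left(a,E \right)} = \left(- \frac{17}{3} + \frac{a}{8}\right) E + a = E \left(- \frac{17}{3} + \frac{a}{8}\right) + a = a + E \left(- \frac{17}{3} + \frac{a}{8}\right)$)
$55257 + r{\left(c{\left(-5 \right)},-203 \right)} = 55257 - \left(5 + \frac{203 \left(-136 + 3 \left(-5\right)\right)}{24}\right) = 55257 - \left(5 + \frac{203 \left(-136 - 15\right)}{24}\right) = 55257 - \left(5 + \frac{203}{24} \left(-151\right)\right) = 55257 + \left(-5 + \frac{30653}{24}\right) = 55257 + \frac{30533}{24} = \frac{1356701}{24}$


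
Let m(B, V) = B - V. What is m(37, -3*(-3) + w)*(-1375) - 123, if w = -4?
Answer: -44123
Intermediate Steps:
m(37, -3*(-3) + w)*(-1375) - 123 = (37 - (-3*(-3) - 4))*(-1375) - 123 = (37 - (9 - 4))*(-1375) - 123 = (37 - 1*5)*(-1375) - 123 = (37 - 5)*(-1375) - 123 = 32*(-1375) - 123 = -44000 - 123 = -44123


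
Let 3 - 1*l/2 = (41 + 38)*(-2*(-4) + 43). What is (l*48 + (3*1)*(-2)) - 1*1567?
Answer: -388069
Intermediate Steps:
l = -8052 (l = 6 - 2*(41 + 38)*(-2*(-4) + 43) = 6 - 158*(8 + 43) = 6 - 158*51 = 6 - 2*4029 = 6 - 8058 = -8052)
(l*48 + (3*1)*(-2)) - 1*1567 = (-8052*48 + (3*1)*(-2)) - 1*1567 = (-386496 + 3*(-2)) - 1567 = (-386496 - 6) - 1567 = -386502 - 1567 = -388069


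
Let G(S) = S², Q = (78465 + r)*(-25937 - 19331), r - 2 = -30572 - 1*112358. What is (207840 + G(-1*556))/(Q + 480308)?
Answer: 32311/182411962 ≈ 0.00017713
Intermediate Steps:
r = -142928 (r = 2 + (-30572 - 1*112358) = 2 + (-30572 - 112358) = 2 - 142930 = -142928)
Q = 2918111084 (Q = (78465 - 142928)*(-25937 - 19331) = -64463*(-45268) = 2918111084)
(207840 + G(-1*556))/(Q + 480308) = (207840 + (-1*556)²)/(2918111084 + 480308) = (207840 + (-556)²)/2918591392 = (207840 + 309136)*(1/2918591392) = 516976*(1/2918591392) = 32311/182411962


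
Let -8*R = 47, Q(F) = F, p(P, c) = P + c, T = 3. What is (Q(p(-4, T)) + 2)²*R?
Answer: -47/8 ≈ -5.8750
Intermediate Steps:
R = -47/8 (R = -⅛*47 = -47/8 ≈ -5.8750)
(Q(p(-4, T)) + 2)²*R = ((-4 + 3) + 2)²*(-47/8) = (-1 + 2)²*(-47/8) = 1²*(-47/8) = 1*(-47/8) = -47/8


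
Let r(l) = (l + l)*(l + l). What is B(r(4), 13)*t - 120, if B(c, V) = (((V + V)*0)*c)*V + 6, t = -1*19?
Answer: -234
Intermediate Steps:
r(l) = 4*l² (r(l) = (2*l)*(2*l) = 4*l²)
t = -19
B(c, V) = 6 (B(c, V) = (((2*V)*0)*c)*V + 6 = (0*c)*V + 6 = 0*V + 6 = 0 + 6 = 6)
B(r(4), 13)*t - 120 = 6*(-19) - 120 = -114 - 120 = -234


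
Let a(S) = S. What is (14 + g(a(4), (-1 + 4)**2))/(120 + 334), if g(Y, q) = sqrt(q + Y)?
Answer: 7/227 + sqrt(13)/454 ≈ 0.038779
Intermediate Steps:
g(Y, q) = sqrt(Y + q)
(14 + g(a(4), (-1 + 4)**2))/(120 + 334) = (14 + sqrt(4 + (-1 + 4)**2))/(120 + 334) = (14 + sqrt(4 + 3**2))/454 = (14 + sqrt(4 + 9))*(1/454) = (14 + sqrt(13))*(1/454) = 7/227 + sqrt(13)/454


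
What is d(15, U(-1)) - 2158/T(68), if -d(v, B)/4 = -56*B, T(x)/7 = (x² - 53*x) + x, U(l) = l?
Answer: -854071/3808 ≈ -224.28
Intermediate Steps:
T(x) = -364*x + 7*x² (T(x) = 7*((x² - 53*x) + x) = 7*(x² - 52*x) = -364*x + 7*x²)
d(v, B) = 224*B (d(v, B) = -(-224)*B = 224*B)
d(15, U(-1)) - 2158/T(68) = 224*(-1) - 2158*1/(476*(-52 + 68)) = -224 - 2158/(7*68*16) = -224 - 2158/7616 = -224 - 2158*1/7616 = -224 - 1079/3808 = -854071/3808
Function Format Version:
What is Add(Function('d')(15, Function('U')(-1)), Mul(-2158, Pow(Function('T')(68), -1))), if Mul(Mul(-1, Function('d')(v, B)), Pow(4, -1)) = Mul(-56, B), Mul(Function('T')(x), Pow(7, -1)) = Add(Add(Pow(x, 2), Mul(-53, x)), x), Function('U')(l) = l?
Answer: Rational(-854071, 3808) ≈ -224.28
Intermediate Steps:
Function('T')(x) = Add(Mul(-364, x), Mul(7, Pow(x, 2))) (Function('T')(x) = Mul(7, Add(Add(Pow(x, 2), Mul(-53, x)), x)) = Mul(7, Add(Pow(x, 2), Mul(-52, x))) = Add(Mul(-364, x), Mul(7, Pow(x, 2))))
Function('d')(v, B) = Mul(224, B) (Function('d')(v, B) = Mul(-4, Mul(-56, B)) = Mul(224, B))
Add(Function('d')(15, Function('U')(-1)), Mul(-2158, Pow(Function('T')(68), -1))) = Add(Mul(224, -1), Mul(-2158, Pow(Mul(7, 68, Add(-52, 68)), -1))) = Add(-224, Mul(-2158, Pow(Mul(7, 68, 16), -1))) = Add(-224, Mul(-2158, Pow(7616, -1))) = Add(-224, Mul(-2158, Rational(1, 7616))) = Add(-224, Rational(-1079, 3808)) = Rational(-854071, 3808)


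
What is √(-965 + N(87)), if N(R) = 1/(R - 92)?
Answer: I*√24130/5 ≈ 31.068*I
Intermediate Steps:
N(R) = 1/(-92 + R)
√(-965 + N(87)) = √(-965 + 1/(-92 + 87)) = √(-965 + 1/(-5)) = √(-965 - ⅕) = √(-4826/5) = I*√24130/5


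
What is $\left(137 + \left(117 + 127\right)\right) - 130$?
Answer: $251$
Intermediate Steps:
$\left(137 + \left(117 + 127\right)\right) - 130 = \left(137 + 244\right) - 130 = 381 - 130 = 251$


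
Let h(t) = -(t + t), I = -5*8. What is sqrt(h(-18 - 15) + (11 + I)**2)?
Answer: sqrt(907) ≈ 30.116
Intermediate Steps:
I = -40
h(t) = -2*t
sqrt(h(-18 - 15) + (11 + I)**2) = sqrt(-2*(-18 - 15) + (11 - 40)**2) = sqrt(-2*(-33) + (-29)**2) = sqrt(66 + 841) = sqrt(907)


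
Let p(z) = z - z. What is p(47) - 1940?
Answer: -1940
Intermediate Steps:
p(z) = 0
p(47) - 1940 = 0 - 1940 = -1940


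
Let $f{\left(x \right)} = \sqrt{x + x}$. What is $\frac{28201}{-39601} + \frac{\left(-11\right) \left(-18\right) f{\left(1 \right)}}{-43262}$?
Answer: $- \frac{28201}{39601} - \frac{99 \sqrt{2}}{21631} \approx -0.7186$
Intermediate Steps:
$f{\left(x \right)} = \sqrt{2} \sqrt{x}$ ($f{\left(x \right)} = \sqrt{2 x} = \sqrt{2} \sqrt{x}$)
$\frac{28201}{-39601} + \frac{\left(-11\right) \left(-18\right) f{\left(1 \right)}}{-43262} = \frac{28201}{-39601} + \frac{\left(-11\right) \left(-18\right) \sqrt{2} \sqrt{1}}{-43262} = 28201 \left(- \frac{1}{39601}\right) + 198 \sqrt{2} \cdot 1 \left(- \frac{1}{43262}\right) = - \frac{28201}{39601} + 198 \sqrt{2} \left(- \frac{1}{43262}\right) = - \frac{28201}{39601} - \frac{99 \sqrt{2}}{21631}$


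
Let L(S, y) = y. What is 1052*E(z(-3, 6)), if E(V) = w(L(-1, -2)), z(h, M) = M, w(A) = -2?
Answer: -2104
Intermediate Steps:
E(V) = -2
1052*E(z(-3, 6)) = 1052*(-2) = -2104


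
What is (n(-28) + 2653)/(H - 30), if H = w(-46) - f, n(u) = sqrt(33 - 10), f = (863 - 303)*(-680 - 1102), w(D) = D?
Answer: 2653/997844 + sqrt(23)/997844 ≈ 0.0026635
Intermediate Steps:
f = -997920 (f = 560*(-1782) = -997920)
n(u) = sqrt(23)
H = 997874 (H = -46 - 1*(-997920) = -46 + 997920 = 997874)
(n(-28) + 2653)/(H - 30) = (sqrt(23) + 2653)/(997874 - 30) = (2653 + sqrt(23))/997844 = (2653 + sqrt(23))*(1/997844) = 2653/997844 + sqrt(23)/997844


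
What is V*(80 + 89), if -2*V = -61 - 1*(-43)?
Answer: 1521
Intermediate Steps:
V = 9 (V = -(-61 - 1*(-43))/2 = -(-61 + 43)/2 = -½*(-18) = 9)
V*(80 + 89) = 9*(80 + 89) = 9*169 = 1521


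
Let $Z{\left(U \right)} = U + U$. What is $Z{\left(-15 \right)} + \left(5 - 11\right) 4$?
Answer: $-54$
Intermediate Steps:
$Z{\left(U \right)} = 2 U$
$Z{\left(-15 \right)} + \left(5 - 11\right) 4 = 2 \left(-15\right) + \left(5 - 11\right) 4 = -30 - 24 = -54$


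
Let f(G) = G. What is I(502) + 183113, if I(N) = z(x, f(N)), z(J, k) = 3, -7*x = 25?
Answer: 183116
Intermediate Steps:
x = -25/7 (x = -⅐*25 = -25/7 ≈ -3.5714)
I(N) = 3
I(502) + 183113 = 3 + 183113 = 183116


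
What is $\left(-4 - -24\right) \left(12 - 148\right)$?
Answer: $-2720$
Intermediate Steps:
$\left(-4 - -24\right) \left(12 - 148\right) = \left(-4 + 24\right) \left(-136\right) = 20 \left(-136\right) = -2720$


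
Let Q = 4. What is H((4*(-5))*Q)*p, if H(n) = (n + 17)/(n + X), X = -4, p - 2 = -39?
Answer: -111/4 ≈ -27.750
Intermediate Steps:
p = -37 (p = 2 - 39 = -37)
H(n) = (17 + n)/(-4 + n) (H(n) = (n + 17)/(n - 4) = (17 + n)/(-4 + n))
H((4*(-5))*Q)*p = ((17 + (4*(-5))*4)/(-4 + (4*(-5))*4))*(-37) = ((17 - 20*4)/(-4 - 20*4))*(-37) = ((17 - 80)/(-4 - 80))*(-37) = (-63/(-84))*(-37) = -1/84*(-63)*(-37) = (3/4)*(-37) = -111/4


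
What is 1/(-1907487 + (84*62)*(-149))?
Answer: -1/2683479 ≈ -3.7265e-7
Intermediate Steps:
1/(-1907487 + (84*62)*(-149)) = 1/(-1907487 + 5208*(-149)) = 1/(-1907487 - 775992) = 1/(-2683479) = -1/2683479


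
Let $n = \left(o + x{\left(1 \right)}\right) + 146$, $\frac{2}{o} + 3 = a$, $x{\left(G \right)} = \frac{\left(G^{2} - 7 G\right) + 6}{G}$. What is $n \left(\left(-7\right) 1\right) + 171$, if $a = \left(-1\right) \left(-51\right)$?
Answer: $- \frac{20431}{24} \approx -851.29$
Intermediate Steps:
$x{\left(G \right)} = \frac{6 + G^{2} - 7 G}{G}$
$a = 51$
$o = \frac{1}{24}$ ($o = \frac{2}{-3 + 51} = \frac{2}{48} = 2 \cdot \frac{1}{48} = \frac{1}{24} \approx 0.041667$)
$n = \frac{3505}{24}$ ($n = \left(\frac{1}{24} + \left(-7 + 1 + \frac{6}{1}\right)\right) + 146 = \left(\frac{1}{24} + \left(-7 + 1 + 6 \cdot 1\right)\right) + 146 = \left(\frac{1}{24} + \left(-7 + 1 + 6\right)\right) + 146 = \left(\frac{1}{24} + 0\right) + 146 = \frac{1}{24} + 146 = \frac{3505}{24} \approx 146.04$)
$n \left(\left(-7\right) 1\right) + 171 = \frac{3505 \left(\left(-7\right) 1\right)}{24} + 171 = \frac{3505}{24} \left(-7\right) + 171 = - \frac{24535}{24} + 171 = - \frac{20431}{24}$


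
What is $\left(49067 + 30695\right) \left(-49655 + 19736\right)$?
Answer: $-2386399278$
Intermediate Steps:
$\left(49067 + 30695\right) \left(-49655 + 19736\right) = 79762 \left(-29919\right) = -2386399278$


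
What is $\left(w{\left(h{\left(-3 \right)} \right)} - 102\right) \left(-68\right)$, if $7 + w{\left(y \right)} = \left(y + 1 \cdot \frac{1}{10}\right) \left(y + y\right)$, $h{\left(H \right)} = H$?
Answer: $\frac{31144}{5} \approx 6228.8$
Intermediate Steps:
$w{\left(y \right)} = -7 + 2 y \left(\frac{1}{10} + y\right)$ ($w{\left(y \right)} = -7 + \left(y + 1 \cdot \frac{1}{10}\right) \left(y + y\right) = -7 + \left(y + 1 \cdot \frac{1}{10}\right) 2 y = -7 + \left(y + \frac{1}{10}\right) 2 y = -7 + \left(\frac{1}{10} + y\right) 2 y = -7 + 2 y \left(\frac{1}{10} + y\right)$)
$\left(w{\left(h{\left(-3 \right)} \right)} - 102\right) \left(-68\right) = \left(\left(-7 + 2 \left(-3\right)^{2} + \frac{1}{5} \left(-3\right)\right) - 102\right) \left(-68\right) = \left(\left(-7 + 2 \cdot 9 - \frac{3}{5}\right) - 102\right) \left(-68\right) = \left(\left(-7 + 18 - \frac{3}{5}\right) - 102\right) \left(-68\right) = \left(\frac{52}{5} - 102\right) \left(-68\right) = \left(- \frac{458}{5}\right) \left(-68\right) = \frac{31144}{5}$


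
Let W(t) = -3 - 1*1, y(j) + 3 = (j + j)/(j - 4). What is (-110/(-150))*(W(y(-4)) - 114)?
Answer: -1298/15 ≈ -86.533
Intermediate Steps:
y(j) = -3 + 2*j/(-4 + j) (y(j) = -3 + (j + j)/(j - 4) = -3 + (2*j)/(-4 + j) = -3 + 2*j/(-4 + j))
W(t) = -4 (W(t) = -3 - 1 = -4)
(-110/(-150))*(W(y(-4)) - 114) = (-110/(-150))*(-4 - 114) = -110*(-1/150)*(-118) = (11/15)*(-118) = -1298/15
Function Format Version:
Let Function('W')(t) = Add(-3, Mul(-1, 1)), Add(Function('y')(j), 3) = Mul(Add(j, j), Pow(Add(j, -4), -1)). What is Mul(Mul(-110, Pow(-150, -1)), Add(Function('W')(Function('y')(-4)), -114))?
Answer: Rational(-1298, 15) ≈ -86.533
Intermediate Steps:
Function('y')(j) = Add(-3, Mul(2, j, Pow(Add(-4, j), -1))) (Function('y')(j) = Add(-3, Mul(Add(j, j), Pow(Add(j, -4), -1))) = Add(-3, Mul(Mul(2, j), Pow(Add(-4, j), -1))) = Add(-3, Mul(2, j, Pow(Add(-4, j), -1))))
Function('W')(t) = -4 (Function('W')(t) = Add(-3, -1) = -4)
Mul(Mul(-110, Pow(-150, -1)), Add(Function('W')(Function('y')(-4)), -114)) = Mul(Mul(-110, Pow(-150, -1)), Add(-4, -114)) = Mul(Mul(-110, Rational(-1, 150)), -118) = Mul(Rational(11, 15), -118) = Rational(-1298, 15)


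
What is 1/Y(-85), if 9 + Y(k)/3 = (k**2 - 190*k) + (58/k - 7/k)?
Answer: 5/350481 ≈ 1.4266e-5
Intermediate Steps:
Y(k) = -27 - 570*k + 3*k**2 + 153/k (Y(k) = -27 + 3*((k**2 - 190*k) + (58/k - 7/k)) = -27 + 3*((k**2 - 190*k) + 51/k) = -27 + 3*(k**2 - 190*k + 51/k) = -27 + (-570*k + 3*k**2 + 153/k) = -27 - 570*k + 3*k**2 + 153/k)
1/Y(-85) = 1/(-27 - 570*(-85) + 3*(-85)**2 + 153/(-85)) = 1/(-27 + 48450 + 3*7225 + 153*(-1/85)) = 1/(-27 + 48450 + 21675 - 9/5) = 1/(350481/5) = 5/350481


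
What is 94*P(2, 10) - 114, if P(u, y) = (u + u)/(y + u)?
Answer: -248/3 ≈ -82.667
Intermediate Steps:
P(u, y) = 2*u/(u + y) (P(u, y) = (2*u)/(u + y) = 2*u/(u + y))
94*P(2, 10) - 114 = 94*(2*2/(2 + 10)) - 114 = 94*(2*2/12) - 114 = 94*(2*2*(1/12)) - 114 = 94*(⅓) - 114 = 94/3 - 114 = -248/3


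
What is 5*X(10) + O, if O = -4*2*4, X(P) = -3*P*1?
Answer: -182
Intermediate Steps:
X(P) = -3*P
O = -32 (O = -8*4 = -32)
5*X(10) + O = 5*(-3*10) - 32 = 5*(-30) - 32 = -150 - 32 = -182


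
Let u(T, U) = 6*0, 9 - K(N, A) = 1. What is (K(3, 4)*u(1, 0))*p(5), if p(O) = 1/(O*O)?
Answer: 0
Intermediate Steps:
K(N, A) = 8 (K(N, A) = 9 - 1*1 = 9 - 1 = 8)
p(O) = O**(-2) (p(O) = 1/(O**2) = O**(-2))
u(T, U) = 0
(K(3, 4)*u(1, 0))*p(5) = (8*0)/5**2 = 0*(1/25) = 0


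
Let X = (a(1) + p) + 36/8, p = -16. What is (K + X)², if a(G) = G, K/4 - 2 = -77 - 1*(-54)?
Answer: 35721/4 ≈ 8930.3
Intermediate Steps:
K = -84 (K = 8 + 4*(-77 - 1*(-54)) = 8 + 4*(-77 + 54) = 8 + 4*(-23) = 8 - 92 = -84)
X = -21/2 (X = (1 - 16) + 36/8 = -15 + 36*(⅛) = -15 + 9/2 = -21/2 ≈ -10.500)
(K + X)² = (-84 - 21/2)² = (-189/2)² = 35721/4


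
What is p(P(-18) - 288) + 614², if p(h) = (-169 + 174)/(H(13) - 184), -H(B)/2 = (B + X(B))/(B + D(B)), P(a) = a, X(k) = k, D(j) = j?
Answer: 70121251/186 ≈ 3.7700e+5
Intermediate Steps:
H(B) = -2 (H(B) = -2*(B + B)/(B + B) = -2*2*B/(2*B) = -2*2*B*1/(2*B) = -2*1 = -2)
p(h) = -5/186 (p(h) = (-169 + 174)/(-2 - 184) = 5/(-186) = 5*(-1/186) = -5/186)
p(P(-18) - 288) + 614² = -5/186 + 614² = -5/186 + 376996 = 70121251/186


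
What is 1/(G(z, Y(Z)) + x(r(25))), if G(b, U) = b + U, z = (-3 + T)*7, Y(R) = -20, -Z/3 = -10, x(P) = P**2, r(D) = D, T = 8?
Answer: 1/640 ≈ 0.0015625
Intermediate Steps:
Z = 30 (Z = -3*(-10) = 30)
z = 35 (z = (-3 + 8)*7 = 5*7 = 35)
G(b, U) = U + b
1/(G(z, Y(Z)) + x(r(25))) = 1/((-20 + 35) + 25**2) = 1/(15 + 625) = 1/640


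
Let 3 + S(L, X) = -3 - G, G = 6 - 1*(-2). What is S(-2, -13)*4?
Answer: -56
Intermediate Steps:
G = 8 (G = 6 + 2 = 8)
S(L, X) = -14 (S(L, X) = -3 + (-3 - 1*8) = -3 + (-3 - 8) = -3 - 11 = -14)
S(-2, -13)*4 = -14*4 = -56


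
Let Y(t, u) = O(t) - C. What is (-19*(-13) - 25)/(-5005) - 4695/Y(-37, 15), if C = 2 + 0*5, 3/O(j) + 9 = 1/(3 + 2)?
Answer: 1033910034/515515 ≈ 2005.6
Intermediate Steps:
O(j) = -15/44 (O(j) = 3/(-9 + 1/(3 + 2)) = 3/(-9 + 1/5) = 3/(-44/5) = 3*(-5/44) = -15/44)
C = 2 (C = 2 + 0 = 2)
Y(t, u) = -103/44 (Y(t, u) = -15/44 - 1*2 = -15/44 - 2 = -103/44)
(-19*(-13) - 25)/(-5005) - 4695/Y(-37, 15) = (-19*(-13) - 25)/(-5005) - 4695/(-103/44) = (247 - 25)*(-1/5005) - 4695*(-44/103) = 222*(-1/5005) + 206580/103 = -222/5005 + 206580/103 = 1033910034/515515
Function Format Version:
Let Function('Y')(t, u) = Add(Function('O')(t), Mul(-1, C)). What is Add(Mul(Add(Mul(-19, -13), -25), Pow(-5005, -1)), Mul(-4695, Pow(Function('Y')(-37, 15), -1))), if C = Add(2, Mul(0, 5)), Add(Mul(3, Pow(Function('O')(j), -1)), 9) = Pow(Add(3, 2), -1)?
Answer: Rational(1033910034, 515515) ≈ 2005.6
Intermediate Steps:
Function('O')(j) = Rational(-15, 44) (Function('O')(j) = Mul(3, Pow(Add(-9, Pow(Add(3, 2), -1)), -1)) = Mul(3, Pow(Add(-9, Pow(5, -1)), -1)) = Mul(3, Pow(Add(-9, Rational(1, 5)), -1)) = Mul(3, Pow(Rational(-44, 5), -1)) = Mul(3, Rational(-5, 44)) = Rational(-15, 44))
C = 2 (C = Add(2, 0) = 2)
Function('Y')(t, u) = Rational(-103, 44) (Function('Y')(t, u) = Add(Rational(-15, 44), Mul(-1, 2)) = Add(Rational(-15, 44), -2) = Rational(-103, 44))
Add(Mul(Add(Mul(-19, -13), -25), Pow(-5005, -1)), Mul(-4695, Pow(Function('Y')(-37, 15), -1))) = Add(Mul(Add(Mul(-19, -13), -25), Pow(-5005, -1)), Mul(-4695, Pow(Rational(-103, 44), -1))) = Add(Mul(Add(247, -25), Rational(-1, 5005)), Mul(-4695, Rational(-44, 103))) = Add(Mul(222, Rational(-1, 5005)), Rational(206580, 103)) = Add(Rational(-222, 5005), Rational(206580, 103)) = Rational(1033910034, 515515)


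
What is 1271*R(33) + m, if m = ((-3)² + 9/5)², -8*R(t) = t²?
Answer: -34579647/200 ≈ -1.7290e+5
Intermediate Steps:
R(t) = -t²/8
m = 2916/25 (m = (9 + 9*(⅕))² = (9 + 9/5)² = (54/5)² = 2916/25 ≈ 116.64)
1271*R(33) + m = 1271*(-⅛*33²) + 2916/25 = 1271*(-⅛*1089) + 2916/25 = 1271*(-1089/8) + 2916/25 = -1384119/8 + 2916/25 = -34579647/200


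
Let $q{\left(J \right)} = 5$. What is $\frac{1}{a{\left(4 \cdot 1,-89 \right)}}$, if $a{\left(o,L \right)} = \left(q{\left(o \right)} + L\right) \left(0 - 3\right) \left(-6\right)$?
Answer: $- \frac{1}{1512} \approx -0.00066138$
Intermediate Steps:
$a{\left(o,L \right)} = 90 + 18 L$ ($a{\left(o,L \right)} = \left(5 + L\right) \left(0 - 3\right) \left(-6\right) = \left(5 + L\right) \left(-3\right) \left(-6\right) = \left(-15 - 3 L\right) \left(-6\right) = 90 + 18 L$)
$\frac{1}{a{\left(4 \cdot 1,-89 \right)}} = \frac{1}{90 + 18 \left(-89\right)} = \frac{1}{90 - 1602} = \frac{1}{-1512} = - \frac{1}{1512}$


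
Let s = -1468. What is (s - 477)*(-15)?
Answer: 29175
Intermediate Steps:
(s - 477)*(-15) = (-1468 - 477)*(-15) = -1945*(-15) = 29175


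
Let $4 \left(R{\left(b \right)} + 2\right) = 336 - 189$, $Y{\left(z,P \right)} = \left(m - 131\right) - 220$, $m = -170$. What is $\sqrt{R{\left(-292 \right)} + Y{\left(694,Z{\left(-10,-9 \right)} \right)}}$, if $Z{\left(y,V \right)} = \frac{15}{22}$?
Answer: $\frac{i \sqrt{1945}}{2} \approx 22.051 i$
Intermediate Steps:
$Z{\left(y,V \right)} = \frac{15}{22}$ ($Z{\left(y,V \right)} = 15 \cdot \frac{1}{22} = \frac{15}{22}$)
$Y{\left(z,P \right)} = -521$ ($Y{\left(z,P \right)} = \left(-170 - 131\right) - 220 = -301 - 220 = -521$)
$R{\left(b \right)} = \frac{139}{4}$ ($R{\left(b \right)} = -2 + \frac{336 - 189}{4} = -2 + \frac{1}{4} \cdot 147 = -2 + \frac{147}{4} = \frac{139}{4}$)
$\sqrt{R{\left(-292 \right)} + Y{\left(694,Z{\left(-10,-9 \right)} \right)}} = \sqrt{\frac{139}{4} - 521} = \sqrt{- \frac{1945}{4}} = \frac{i \sqrt{1945}}{2}$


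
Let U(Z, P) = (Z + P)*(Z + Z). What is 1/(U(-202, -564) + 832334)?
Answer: 1/1141798 ≈ 8.7581e-7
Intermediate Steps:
U(Z, P) = 2*Z*(P + Z) (U(Z, P) = (P + Z)*(2*Z) = 2*Z*(P + Z))
1/(U(-202, -564) + 832334) = 1/(2*(-202)*(-564 - 202) + 832334) = 1/(2*(-202)*(-766) + 832334) = 1/(309464 + 832334) = 1/1141798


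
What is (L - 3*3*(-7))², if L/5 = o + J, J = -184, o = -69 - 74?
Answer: 2471184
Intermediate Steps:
o = -143
L = -1635 (L = 5*(-143 - 184) = 5*(-327) = -1635)
(L - 3*3*(-7))² = (-1635 - 3*3*(-7))² = (-1635 - 9*(-7))² = (-1635 + 63)² = (-1572)² = 2471184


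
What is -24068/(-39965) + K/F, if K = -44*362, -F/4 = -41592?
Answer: 420947813/831112140 ≈ 0.50649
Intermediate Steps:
F = 166368 (F = -4*(-41592) = 166368)
K = -15928
-24068/(-39965) + K/F = -24068/(-39965) - 15928/166368 = -24068*(-1/39965) - 15928*1/166368 = 24068/39965 - 1991/20796 = 420947813/831112140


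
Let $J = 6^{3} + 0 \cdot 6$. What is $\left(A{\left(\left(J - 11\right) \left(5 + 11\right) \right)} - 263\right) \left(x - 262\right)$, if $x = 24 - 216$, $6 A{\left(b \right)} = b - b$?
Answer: $119402$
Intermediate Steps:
$J = 216$ ($J = 216 + 0 = 216$)
$A{\left(b \right)} = 0$ ($A{\left(b \right)} = \frac{b - b}{6} = \frac{1}{6} \cdot 0 = 0$)
$x = -192$
$\left(A{\left(\left(J - 11\right) \left(5 + 11\right) \right)} - 263\right) \left(x - 262\right) = \left(0 - 263\right) \left(-192 - 262\right) = \left(-263\right) \left(-454\right) = 119402$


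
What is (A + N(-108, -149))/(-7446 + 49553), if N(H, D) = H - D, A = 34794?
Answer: 34835/42107 ≈ 0.82730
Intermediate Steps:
(A + N(-108, -149))/(-7446 + 49553) = (34794 + (-108 - 1*(-149)))/(-7446 + 49553) = (34794 + (-108 + 149))/42107 = (34794 + 41)*(1/42107) = 34835*(1/42107) = 34835/42107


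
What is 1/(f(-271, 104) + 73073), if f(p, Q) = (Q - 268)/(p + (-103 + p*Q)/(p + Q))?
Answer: 8485/620038099 ≈ 1.3685e-5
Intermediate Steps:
f(p, Q) = (-268 + Q)/(p + (-103 + Q*p)/(Q + p))
1/(f(-271, 104) + 73073) = 1/((104² - 268*104 - 268*(-271) + 104*(-271))/(-103 + (-271)² + 2*104*(-271)) + 73073) = 1/((10816 - 27872 + 72628 - 28184)/(-103 + 73441 - 56368) + 73073) = 1/(27388/16970 + 73073) = 1/((1/16970)*27388 + 73073) = 1/(13694/8485 + 73073) = 1/(620038099/8485) = 8485/620038099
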